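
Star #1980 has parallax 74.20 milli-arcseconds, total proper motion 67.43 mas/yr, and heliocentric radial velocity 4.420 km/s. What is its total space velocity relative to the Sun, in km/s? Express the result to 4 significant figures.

d = 1/p = 1/0.07420″ = 13.477 pc.
μ = 67.43 mas/yr = 0.06743 ″/yr.
v_t = 4.740 μ d = 4.740 × 0.06743 × 13.477 = 4.3075 km/s.
v = √(v_r² + v_t²) = √(4.420² + 4.3075²) = √38.091 = 6.1718 km/s.

6.172 km/s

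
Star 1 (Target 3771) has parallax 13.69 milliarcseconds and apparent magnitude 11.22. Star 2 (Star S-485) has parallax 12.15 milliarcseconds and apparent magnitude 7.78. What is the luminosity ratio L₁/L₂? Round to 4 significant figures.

L₁/L₂ = 0.03314

d₁ = 1/p₁ = 1/0.01369″ = 73.046 pc; d₂ = 1/p₂ = 1/0.01215″ = 82.305 pc.
M₁ = m₁ − 5 log₁₀ d₁ + 5 = 11.22 − 9.3180 + 5 = 6.9020.
M₂ = 7.78 − 9.5771 + 5 = 3.2029.
L₁/L₂ = 10^(0.4(M₂ − M₁)) = 10^(0.4 × (-3.6991)) = 10^(-1.47964) = 0.033141.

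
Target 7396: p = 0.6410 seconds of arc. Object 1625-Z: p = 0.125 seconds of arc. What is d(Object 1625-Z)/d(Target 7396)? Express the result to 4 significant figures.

Since d = 1/p, d_B/d_A = p_A/p_B.
= 0.6410 / 0.125 = 5.128.

5.128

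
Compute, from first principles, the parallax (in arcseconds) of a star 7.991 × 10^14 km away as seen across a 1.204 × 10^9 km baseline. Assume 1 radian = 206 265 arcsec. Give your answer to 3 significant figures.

0.311 arcsec

θ ≈ B/d = (1.204 × 10^9) / (7.991 × 10^14) = 1.5067 × 10^-6 rad.
In arcseconds: 1.5067 × 10^-6 × 206265 = 0.31078″.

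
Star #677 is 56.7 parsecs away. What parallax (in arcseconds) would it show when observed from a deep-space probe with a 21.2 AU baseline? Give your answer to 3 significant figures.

p (arcsec) = B (AU) / d (pc).
p = 21.2 / 56.7 = 0.3739 arcsec.

0.374 arcsec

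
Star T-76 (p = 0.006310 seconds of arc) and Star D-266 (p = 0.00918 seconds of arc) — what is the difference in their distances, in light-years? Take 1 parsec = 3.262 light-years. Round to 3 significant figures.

162 ly

d_A = 1/0.006310″ = 158.48 pc; d_B = 1/0.009180″ = 108.93 pc.
|d_B − d_A| = |108.93 − 158.48| = 49.55 pc = 49.55 × 3.262 ly = 161.63 ly.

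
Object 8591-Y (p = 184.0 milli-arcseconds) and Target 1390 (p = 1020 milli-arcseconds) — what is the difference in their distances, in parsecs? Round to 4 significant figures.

4.454 pc

d_A = 1/0.1840″ = 5.4348 pc; d_B = 1/1.020″ = 0.98039 pc.
|d_B − d_A| = |0.98039 − 5.4348| = 4.4544 pc.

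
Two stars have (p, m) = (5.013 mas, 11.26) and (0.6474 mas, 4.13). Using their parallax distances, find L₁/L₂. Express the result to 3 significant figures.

d₁ = 1/p₁ = 1/0.005013″ = 199.48 pc; d₂ = 1/p₂ = 1/0.0006474″ = 1544.6 pc.
M₁ = m₁ − 5 log₁₀ d₁ + 5 = 11.26 − 11.4995 + 5 = 4.7605.
M₂ = 4.13 − 15.9441 + 5 = -6.8141.
L₁/L₂ = 10^(0.4(M₂ − M₁)) = 10^(0.4 × (-11.5746)) = 10^(-4.62984) = 0.000023451.

L₁/L₂ = 2.35 × 10^-5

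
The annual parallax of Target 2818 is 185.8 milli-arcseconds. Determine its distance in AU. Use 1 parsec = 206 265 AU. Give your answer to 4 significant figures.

p = 185.8 milli-arcseconds = 0.1858 arcsec.
d = 1/p = 1/0.1858 = 5.3821 pc.
In AU: 5.3821 × 206265 = 1.1101 × 10^6 AU.

1.110 × 10^6 AU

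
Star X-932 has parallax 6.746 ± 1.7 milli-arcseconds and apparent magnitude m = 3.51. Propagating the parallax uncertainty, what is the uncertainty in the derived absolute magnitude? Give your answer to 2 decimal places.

M = m − 5 log₁₀ d + 5 = m + 5 log₁₀ p + 5, so ∂M/∂p = 5/(p ln 10).
σ_M = (5/ln 10) · (σ_p/p) = 2.1715 × 1.7/6.746 = 2.1715 × 0.252 = 0.54722.

σ_M = 0.55 mag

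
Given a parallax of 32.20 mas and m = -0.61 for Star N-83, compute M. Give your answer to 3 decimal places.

d = 1/p = 1/0.03220″ = 31.056 pc.
m − M = 5 log₁₀(31.056) − 5 = 7.4607 − 5 = 2.4607.
M = m − (m − M) = -0.61 − 2.4607 = -3.071.

M = -3.071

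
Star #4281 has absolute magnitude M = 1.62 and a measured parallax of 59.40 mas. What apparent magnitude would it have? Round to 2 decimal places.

d = 1/p = 1/0.05940″ = 16.835 pc.
m − M = 5 log₁₀ d − 5 = 5 log₁₀(16.835) − 5 = 6.1311 − 5 = 1.1311.
m = M + (m − M) = 1.62 + 1.1311 = 2.75.

m = 2.75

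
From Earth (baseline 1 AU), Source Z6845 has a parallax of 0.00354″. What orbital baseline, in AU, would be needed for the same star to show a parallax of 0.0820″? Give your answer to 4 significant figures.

Parallax scales linearly with baseline: p ∝ B, so B = p_target / p_Earth × 1 AU.
B = 0.0820 / 0.00354 = 23.164 AU.

23.16 AU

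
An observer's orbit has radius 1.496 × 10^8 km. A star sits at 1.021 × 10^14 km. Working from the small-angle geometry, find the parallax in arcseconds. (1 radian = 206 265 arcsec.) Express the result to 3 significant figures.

θ ≈ B/d = (1.496 × 10^8) / (1.021 × 10^14) = 1.4652 × 10^-6 rad.
In arcseconds: 1.4652 × 10^-6 × 206265 = 0.30222″.

0.302 arcsec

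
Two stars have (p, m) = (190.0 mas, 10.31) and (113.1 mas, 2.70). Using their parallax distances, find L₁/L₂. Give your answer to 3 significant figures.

d₁ = 1/p₁ = 1/0.1900″ = 5.2632 pc; d₂ = 1/p₂ = 1/0.1131″ = 8.8417 pc.
M₁ = m₁ − 5 log₁₀ d₁ + 5 = 10.31 − 3.6062 + 5 = 11.7038.
M₂ = 2.70 − 4.7327 + 5 = 2.9673.
L₁/L₂ = 10^(0.4(M₂ − M₁)) = 10^(0.4 × (-8.7365)) = 10^(-3.49460) = 0.00032018.

L₁/L₂ = 0.000320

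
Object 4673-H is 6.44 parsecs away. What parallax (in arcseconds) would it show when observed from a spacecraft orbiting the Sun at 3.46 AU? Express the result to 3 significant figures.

p (arcsec) = B (AU) / d (pc).
p = 3.46 / 6.44 = 0.53727 arcsec.

0.537 arcsec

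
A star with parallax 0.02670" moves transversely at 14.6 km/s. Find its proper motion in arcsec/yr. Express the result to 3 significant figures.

0.0822 arcsec/yr

d = 1/p = 1/0.02670″ = 37.453 pc.
μ = v_t / (4.74 d) = 14.6 / (4.74 × 37.453) = 14.6 / 177.53 = 0.08224 ″/yr.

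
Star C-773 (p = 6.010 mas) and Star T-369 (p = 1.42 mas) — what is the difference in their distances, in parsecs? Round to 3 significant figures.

538 pc

d_A = 1/0.006010″ = 166.39 pc; d_B = 1/0.001420″ = 704.23 pc.
|d_B − d_A| = |704.23 − 166.39| = 537.84 pc.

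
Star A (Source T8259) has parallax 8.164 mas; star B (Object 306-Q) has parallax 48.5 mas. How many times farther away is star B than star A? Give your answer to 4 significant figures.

0.1683

Since d = 1/p, d_B/d_A = p_A/p_B.
= 8.164 / 48.5 = 0.16833.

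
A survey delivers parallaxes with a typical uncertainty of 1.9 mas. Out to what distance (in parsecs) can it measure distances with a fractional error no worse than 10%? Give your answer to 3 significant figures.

σ_d/d = σ_p/p, so the condition is σ_p/p ≤ 0.10, i.e. p ≥ σ_p/0.10.
p_min = 1.9/0.10 = 19 mas = 0.019 arcsec.
d_max = 1/p_min = 1/0.019 = 52.632 pc.

52.6 pc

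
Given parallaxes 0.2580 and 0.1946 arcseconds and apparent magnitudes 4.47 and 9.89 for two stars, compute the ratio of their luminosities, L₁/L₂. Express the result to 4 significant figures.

L₁/L₂ = 83.76

d₁ = 1/p₁ = 1/0.2580″ = 3.876 pc; d₂ = 1/p₂ = 1/0.1946″ = 5.1387 pc.
M₁ = m₁ − 5 log₁₀ d₁ + 5 = 4.47 − 2.9419 + 5 = 6.5281.
M₂ = 9.89 − 3.5543 + 5 = 11.3357.
L₁/L₂ = 10^(0.4(M₂ − M₁)) = 10^(0.4 × 4.8076) = 10^1.92304 = 83.761.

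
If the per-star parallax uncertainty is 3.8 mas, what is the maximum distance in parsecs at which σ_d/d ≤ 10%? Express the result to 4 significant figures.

σ_d/d = σ_p/p, so the condition is σ_p/p ≤ 0.10, i.e. p ≥ σ_p/0.10.
p_min = 3.8/0.10 = 38 mas = 0.038 arcsec.
d_max = 1/p_min = 1/0.038 = 26.316 pc.

26.32 pc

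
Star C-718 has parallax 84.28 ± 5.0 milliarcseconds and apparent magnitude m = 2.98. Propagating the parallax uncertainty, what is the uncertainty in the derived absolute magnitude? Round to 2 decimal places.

M = m − 5 log₁₀ d + 5 = m + 5 log₁₀ p + 5, so ∂M/∂p = 5/(p ln 10).
σ_M = (5/ln 10) · (σ_p/p) = 2.1715 × 5.0/84.28 = 2.1715 × 0.059326 = 0.12883.

σ_M = 0.13 mag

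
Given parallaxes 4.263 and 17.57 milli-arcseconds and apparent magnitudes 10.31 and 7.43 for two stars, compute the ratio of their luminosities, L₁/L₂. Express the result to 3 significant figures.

d₁ = 1/p₁ = 1/0.004263″ = 234.58 pc; d₂ = 1/p₂ = 1/0.01757″ = 56.915 pc.
M₁ = m₁ − 5 log₁₀ d₁ + 5 = 10.31 − 11.8515 + 5 = 3.4585.
M₂ = 7.43 − 8.7761 + 5 = 3.6539.
L₁/L₂ = 10^(0.4(M₂ − M₁)) = 10^(0.4 × 0.1954) = 10^0.07816 = 1.1972.

L₁/L₂ = 1.20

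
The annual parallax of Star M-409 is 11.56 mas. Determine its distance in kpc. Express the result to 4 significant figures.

0.08651 kpc

p = 11.56 mas = 0.01156 arcsec.
d = 1/p = 1/0.01156 = 86.505 pc.
= 0.086505 kpc.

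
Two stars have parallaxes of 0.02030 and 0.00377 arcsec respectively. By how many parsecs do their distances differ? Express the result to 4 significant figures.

216.0 pc

d_A = 1/0.02030″ = 49.261 pc; d_B = 1/0.003770″ = 265.25 pc.
|d_B − d_A| = |265.25 − 49.261| = 215.99 pc.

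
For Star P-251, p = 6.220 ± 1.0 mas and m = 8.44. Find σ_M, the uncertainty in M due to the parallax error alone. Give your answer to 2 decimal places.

M = m − 5 log₁₀ d + 5 = m + 5 log₁₀ p + 5, so ∂M/∂p = 5/(p ln 10).
σ_M = (5/ln 10) · (σ_p/p) = 2.1715 × 1.0/6.220 = 2.1715 × 0.16077 = 0.34911.

σ_M = 0.35 mag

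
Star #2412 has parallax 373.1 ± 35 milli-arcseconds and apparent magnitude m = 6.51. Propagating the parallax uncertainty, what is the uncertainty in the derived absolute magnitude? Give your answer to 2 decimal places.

σ_M = 0.20 mag

M = m − 5 log₁₀ d + 5 = m + 5 log₁₀ p + 5, so ∂M/∂p = 5/(p ln 10).
σ_M = (5/ln 10) · (σ_p/p) = 2.1715 × 35/373.1 = 2.1715 × 0.093809 = 0.20371.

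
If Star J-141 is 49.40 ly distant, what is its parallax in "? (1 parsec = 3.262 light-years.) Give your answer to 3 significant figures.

0.0660 "

d = 49.40 ly ÷ 3.262 = 15.144 pc.
p = 1/d = 1/15.144 = 0.066033 arcsec.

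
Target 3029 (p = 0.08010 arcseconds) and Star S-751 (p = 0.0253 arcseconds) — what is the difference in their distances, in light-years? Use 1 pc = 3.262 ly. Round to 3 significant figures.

d_A = 1/0.08010″ = 12.484 pc; d_B = 1/0.02530″ = 39.526 pc.
|d_B − d_A| = |39.526 − 12.484| = 27.042 pc = 27.042 × 3.262 ly = 88.211 ly.

88.2 ly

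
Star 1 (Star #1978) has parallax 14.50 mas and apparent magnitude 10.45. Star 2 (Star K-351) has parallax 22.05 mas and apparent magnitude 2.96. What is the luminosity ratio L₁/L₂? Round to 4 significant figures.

d₁ = 1/p₁ = 1/0.01450″ = 68.966 pc; d₂ = 1/p₂ = 1/0.02205″ = 45.351 pc.
M₁ = m₁ − 5 log₁₀ d₁ + 5 = 10.45 − 9.1932 + 5 = 6.2568.
M₂ = 2.96 − 8.2829 + 5 = -0.3229.
L₁/L₂ = 10^(0.4(M₂ − M₁)) = 10^(0.4 × (-6.5797)) = 10^(-2.63188) = 0.0023341.

L₁/L₂ = 0.002334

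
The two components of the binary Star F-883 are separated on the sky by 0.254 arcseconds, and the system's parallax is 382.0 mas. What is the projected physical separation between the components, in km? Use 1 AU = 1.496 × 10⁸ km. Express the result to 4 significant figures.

9.947 × 10^7 km

d = 1/p = 1/0.3820″ = 2.6178 pc.
At distance d (pc), an angle of θ arcsec spans θ·d AU: s = 0.254 × 2.6178 = 0.66492 AU.
= 0.66492 × 1.496 × 10⁸ km = 9.9472 × 10^7 km.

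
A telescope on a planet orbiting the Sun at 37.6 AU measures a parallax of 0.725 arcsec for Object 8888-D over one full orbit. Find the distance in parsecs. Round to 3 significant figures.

With baseline B (in AU) and parallax p (in arcsec), d = B/p parsecs.
d = 37.6 / 0.725 = 51.862 pc.

51.9 pc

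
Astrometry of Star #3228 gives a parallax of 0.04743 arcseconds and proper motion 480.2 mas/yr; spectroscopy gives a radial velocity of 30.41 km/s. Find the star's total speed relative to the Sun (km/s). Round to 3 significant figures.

d = 1/p = 1/0.04743″ = 21.084 pc.
μ = 480.2 mas/yr = 0.4802 ″/yr.
v_t = 4.740 μ d = 4.740 × 0.4802 × 21.084 = 47.99 km/s.
v = √(v_r² + v_t²) = √(30.41² + 47.99²) = √3227.81 = 56.814 km/s.

56.8 km/s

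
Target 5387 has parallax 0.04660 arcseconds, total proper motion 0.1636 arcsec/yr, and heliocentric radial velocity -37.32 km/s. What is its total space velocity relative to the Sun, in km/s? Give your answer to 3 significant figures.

40.9 km/s

d = 1/p = 1/0.04660″ = 21.459 pc.
v_t = 4.740 μ d = 4.740 × 0.1636 × 21.459 = 16.641 km/s.
v = √(v_r² + v_t²) = √((-37.32)² + 16.641²) = √1669.71 = 40.862 km/s.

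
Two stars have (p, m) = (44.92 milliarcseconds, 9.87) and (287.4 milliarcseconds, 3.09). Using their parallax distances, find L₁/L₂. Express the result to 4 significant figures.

d₁ = 1/p₁ = 1/0.04492″ = 22.262 pc; d₂ = 1/p₂ = 1/0.2874″ = 3.4795 pc.
M₁ = m₁ − 5 log₁₀ d₁ + 5 = 9.87 − 6.7378 + 5 = 8.1322.
M₂ = 3.09 − 2.7076 + 5 = 5.3824.
L₁/L₂ = 10^(0.4(M₂ − M₁)) = 10^(0.4 × (-2.7498)) = 10^(-1.09992) = 0.079447.

L₁/L₂ = 0.07945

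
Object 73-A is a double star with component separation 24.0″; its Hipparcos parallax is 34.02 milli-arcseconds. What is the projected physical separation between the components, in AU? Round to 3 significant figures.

d = 1/p = 1/0.03402″ = 29.394 pc.
At distance d (pc), an angle of θ arcsec spans θ·d AU: s = 24.0 × 29.394 = 705.46 AU.

705 AU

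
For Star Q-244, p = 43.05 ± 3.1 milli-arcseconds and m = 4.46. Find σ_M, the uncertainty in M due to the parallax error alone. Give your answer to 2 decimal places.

σ_M = 0.16 mag

M = m − 5 log₁₀ d + 5 = m + 5 log₁₀ p + 5, so ∂M/∂p = 5/(p ln 10).
σ_M = (5/ln 10) · (σ_p/p) = 2.1715 × 3.1/43.05 = 2.1715 × 0.072009 = 0.15637.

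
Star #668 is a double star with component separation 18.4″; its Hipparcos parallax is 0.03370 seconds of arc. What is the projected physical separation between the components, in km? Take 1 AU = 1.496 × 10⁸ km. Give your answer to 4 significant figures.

d = 1/p = 1/0.03370″ = 29.674 pc.
At distance d (pc), an angle of θ arcsec spans θ·d AU: s = 18.4 × 29.674 = 546 AU.
= 546 × 1.496 × 10⁸ km = 8.1682 × 10^10 km.

8.168 × 10^10 km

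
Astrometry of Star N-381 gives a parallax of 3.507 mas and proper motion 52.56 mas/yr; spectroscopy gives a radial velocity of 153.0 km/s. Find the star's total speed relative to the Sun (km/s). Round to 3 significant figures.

169 km/s

d = 1/p = 1/0.003507″ = 285.14 pc.
μ = 52.56 mas/yr = 0.05256 ″/yr.
v_t = 4.740 μ d = 4.740 × 0.05256 × 285.14 = 71.038 km/s.
v = √(v_r² + v_t²) = √(153.0² + 71.038²) = √28455.4 = 168.69 km/s.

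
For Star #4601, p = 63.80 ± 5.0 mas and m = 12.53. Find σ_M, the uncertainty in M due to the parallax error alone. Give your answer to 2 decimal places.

σ_M = 0.17 mag

M = m − 5 log₁₀ d + 5 = m + 5 log₁₀ p + 5, so ∂M/∂p = 5/(p ln 10).
σ_M = (5/ln 10) · (σ_p/p) = 2.1715 × 5.0/63.80 = 2.1715 × 0.07837 = 0.17018.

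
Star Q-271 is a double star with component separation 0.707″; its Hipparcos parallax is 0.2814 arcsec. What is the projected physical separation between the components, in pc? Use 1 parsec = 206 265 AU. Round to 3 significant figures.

d = 1/p = 1/0.2814″ = 3.5537 pc.
At distance d (pc), an angle of θ arcsec spans θ·d AU: s = 0.707 × 3.5537 = 2.5125 AU.
= 2.5125 / 206265 = 1.2181 × 10^-5 pc.

1.22 × 10^-5 pc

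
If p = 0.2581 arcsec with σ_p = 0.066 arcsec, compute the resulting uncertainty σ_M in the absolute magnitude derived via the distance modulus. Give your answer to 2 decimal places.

M = m − 5 log₁₀ d + 5 = m + 5 log₁₀ p + 5, so ∂M/∂p = 5/(p ln 10).
σ_M = (5/ln 10) · (σ_p/p) = 2.1715 × 0.066/0.2581 = 2.1715 × 0.25571 = 0.55527.

σ_M = 0.56 mag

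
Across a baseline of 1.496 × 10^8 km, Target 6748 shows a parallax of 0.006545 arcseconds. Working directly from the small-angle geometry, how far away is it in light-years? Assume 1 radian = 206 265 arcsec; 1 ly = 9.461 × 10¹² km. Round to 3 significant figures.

498 ly

θ = 0.006545″ = 0.006545/206265 = 3.1731 × 10^-8 rad.
d = B/θ = (1.496 × 10^8) / (3.1731 × 10^-8) = 4.7146 × 10^15 km = (4.7146 × 10^15) / (9.461 × 10^12) ly = 498.32 ly.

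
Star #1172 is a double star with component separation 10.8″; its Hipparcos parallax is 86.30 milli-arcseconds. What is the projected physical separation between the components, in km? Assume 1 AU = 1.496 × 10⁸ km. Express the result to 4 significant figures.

d = 1/p = 1/0.08630″ = 11.587 pc.
At distance d (pc), an angle of θ arcsec spans θ·d AU: s = 10.8 × 11.587 = 125.14 AU.
= 125.14 × 1.496 × 10⁸ km = 1.8721 × 10^10 km.

1.872 × 10^10 km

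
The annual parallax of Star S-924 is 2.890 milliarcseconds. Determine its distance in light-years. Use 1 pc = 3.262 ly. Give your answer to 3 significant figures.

p = 2.890 milliarcseconds = 0.002890 arcsec.
d = 1/p = 1/0.002890 = 346.02 pc.
In light-years: 346.02 × 3.262 = 1128.7 ly.

1130 light years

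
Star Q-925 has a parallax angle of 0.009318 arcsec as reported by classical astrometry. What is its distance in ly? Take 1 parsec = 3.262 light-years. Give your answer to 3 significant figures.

d = 1/p = 1/0.009318 = 107.32 pc.
In light-years: 107.32 × 3.262 = 350.08 ly.

350 ly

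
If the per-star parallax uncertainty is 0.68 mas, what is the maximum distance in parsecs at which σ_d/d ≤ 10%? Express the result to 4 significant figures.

147.1 pc

σ_d/d = σ_p/p, so the condition is σ_p/p ≤ 0.10, i.e. p ≥ σ_p/0.10.
p_min = 0.68/0.10 = 6.8 mas = 0.0068 arcsec.
d_max = 1/p_min = 1/0.0068 = 147.06 pc.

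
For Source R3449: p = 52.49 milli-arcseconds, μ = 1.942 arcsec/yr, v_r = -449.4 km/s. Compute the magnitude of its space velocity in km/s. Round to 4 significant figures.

d = 1/p = 1/0.05249″ = 19.051 pc.
v_t = 4.740 μ d = 4.740 × 1.942 × 19.051 = 175.37 km/s.
v = √(v_r² + v_t²) = √((-449.4)² + 175.37²) = √232715 = 482.41 km/s.

482.4 km/s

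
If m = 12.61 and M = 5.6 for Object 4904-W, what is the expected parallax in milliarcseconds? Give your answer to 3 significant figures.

3.96 mas

m − M = 12.61 − 5.6 = 7.01.
d = 10^((m−M)/5 + 1) = 10^2.402 = 252.35 pc.
p = 1/d = 1/252.35 = 0.0039628 arcsec = 3.9628 mas.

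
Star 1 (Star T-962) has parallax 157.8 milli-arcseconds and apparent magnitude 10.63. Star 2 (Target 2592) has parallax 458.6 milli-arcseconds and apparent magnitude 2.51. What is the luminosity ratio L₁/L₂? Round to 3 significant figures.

L₁/L₂ = 0.00477

d₁ = 1/p₁ = 1/0.1578″ = 6.3371 pc; d₂ = 1/p₂ = 1/0.4586″ = 2.1805 pc.
M₁ = m₁ − 5 log₁₀ d₁ + 5 = 10.63 − 4.0095 + 5 = 11.6205.
M₂ = 2.51 − 1.6928 + 5 = 5.8172.
L₁/L₂ = 10^(0.4(M₂ − M₁)) = 10^(0.4 × (-5.8033)) = 10^(-2.32132) = 0.0047718.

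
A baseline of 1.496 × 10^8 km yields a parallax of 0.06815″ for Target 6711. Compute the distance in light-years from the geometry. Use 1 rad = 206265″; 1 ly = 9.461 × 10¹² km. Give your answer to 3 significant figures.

47.9 ly

θ = 0.06815″ = 0.06815/206265 = 3.3040 × 10^-7 rad.
d = B/θ = (1.496 × 10^8) / (3.3040 × 10^-7) = 4.5278 × 10^14 km = (4.5278 × 10^14) / (9.461 × 10^12) ly = 47.858 ly.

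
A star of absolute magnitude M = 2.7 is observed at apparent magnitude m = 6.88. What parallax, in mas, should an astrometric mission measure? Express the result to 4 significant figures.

m − M = 6.88 − 2.7 = 4.18.
d = 10^((m−M)/5 + 1) = 10^1.836 = 68.549 pc.
p = 1/d = 1/68.549 = 0.014588 arcsec = 14.588 mas.

14.59 mas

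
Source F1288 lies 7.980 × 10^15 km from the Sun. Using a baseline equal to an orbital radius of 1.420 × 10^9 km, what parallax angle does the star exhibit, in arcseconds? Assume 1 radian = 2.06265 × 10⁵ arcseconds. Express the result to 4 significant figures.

θ ≈ B/d = (1.420 × 10^9) / (7.980 × 10^15) = 1.7794 × 10^-7 rad.
In arcseconds: 1.7794 × 10^-7 × 206265 = 0.036703″.

0.03670 arcsec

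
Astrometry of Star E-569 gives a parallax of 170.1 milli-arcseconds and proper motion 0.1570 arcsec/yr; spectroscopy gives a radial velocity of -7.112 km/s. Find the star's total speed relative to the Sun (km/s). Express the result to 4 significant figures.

8.350 km/s

d = 1/p = 1/0.1701″ = 5.8789 pc.
v_t = 4.740 μ d = 4.740 × 0.1570 × 5.8789 = 4.375 km/s.
v = √(v_r² + v_t²) = √((-7.112)² + 4.375²) = √69.7212 = 8.3499 km/s.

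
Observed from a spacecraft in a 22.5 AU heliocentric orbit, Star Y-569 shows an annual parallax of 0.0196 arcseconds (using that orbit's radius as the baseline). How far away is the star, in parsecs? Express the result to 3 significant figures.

With baseline B (in AU) and parallax p (in arcsec), d = B/p parsecs.
d = 22.5 / 0.0196 = 1148 pc.

1150 pc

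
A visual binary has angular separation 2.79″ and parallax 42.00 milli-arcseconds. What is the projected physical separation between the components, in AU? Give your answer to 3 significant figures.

d = 1/p = 1/0.04200″ = 23.81 pc.
At distance d (pc), an angle of θ arcsec spans θ·d AU: s = 2.79 × 23.81 = 66.43 AU.

66.4 AU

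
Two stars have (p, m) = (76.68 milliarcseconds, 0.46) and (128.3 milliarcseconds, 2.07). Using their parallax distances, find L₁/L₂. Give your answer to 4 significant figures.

d₁ = 1/p₁ = 1/0.07668″ = 13.041 pc; d₂ = 1/p₂ = 1/0.1283″ = 7.7942 pc.
M₁ = m₁ − 5 log₁₀ d₁ + 5 = 0.46 − 5.5766 + 5 = -0.1166.
M₂ = 2.07 − 4.4589 + 5 = 2.6111.
L₁/L₂ = 10^(0.4(M₂ − M₁)) = 10^(0.4 × 2.7277) = 10^1.09108 = 12.333.

L₁/L₂ = 12.33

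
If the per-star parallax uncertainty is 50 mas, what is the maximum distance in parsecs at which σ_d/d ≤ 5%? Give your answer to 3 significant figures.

1.00 pc

σ_d/d = σ_p/p, so the condition is σ_p/p ≤ 0.05, i.e. p ≥ σ_p/0.05.
p_min = 50/0.05 = 1000 mas = 1 arcsec.
d_max = 1/p_min = 1/1 = 1 pc.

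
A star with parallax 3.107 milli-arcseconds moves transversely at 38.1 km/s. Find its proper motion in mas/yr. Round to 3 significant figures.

25.0 mas/yr

d = 1/p = 1/0.003107″ = 321.85 pc.
μ = v_t / (4.74 d) = 38.1 / (4.74 × 321.85) = 38.1 / 1525.6 = 0.024974 ″/yr = 24.974 mas/yr.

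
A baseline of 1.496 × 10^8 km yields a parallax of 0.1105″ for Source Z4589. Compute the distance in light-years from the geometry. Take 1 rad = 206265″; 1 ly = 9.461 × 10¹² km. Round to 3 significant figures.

θ = 0.1105″ = 0.1105/206265 = 5.3572 × 10^-7 rad.
d = B/θ = (1.496 × 10^8) / (5.3572 × 10^-7) = 2.7925 × 10^14 km = (2.7925 × 10^14) / (9.461 × 10^12) ly = 29.516 ly.

29.5 ly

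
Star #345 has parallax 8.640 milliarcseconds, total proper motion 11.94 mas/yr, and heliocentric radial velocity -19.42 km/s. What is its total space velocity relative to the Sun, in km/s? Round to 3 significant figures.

20.5 km/s

d = 1/p = 1/0.008640″ = 115.74 pc.
μ = 11.94 mas/yr = 0.01194 ″/yr.
v_t = 4.740 μ d = 4.740 × 0.01194 × 115.74 = 6.5504 km/s.
v = √(v_r² + v_t²) = √((-19.42)² + 6.5504²) = √420.044 = 20.495 km/s.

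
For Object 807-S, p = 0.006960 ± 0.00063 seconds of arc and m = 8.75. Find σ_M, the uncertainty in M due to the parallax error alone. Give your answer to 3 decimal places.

σ_M = 0.197 mag

M = m − 5 log₁₀ d + 5 = m + 5 log₁₀ p + 5, so ∂M/∂p = 5/(p ln 10).
σ_M = (5/ln 10) · (σ_p/p) = 2.1715 × 0.00063/0.006960 = 2.1715 × 0.090517 = 0.19656.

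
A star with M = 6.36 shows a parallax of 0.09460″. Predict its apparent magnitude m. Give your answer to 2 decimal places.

m = 6.48

d = 1/p = 1/0.09460″ = 10.571 pc.
m − M = 5 log₁₀ d − 5 = 5 log₁₀(10.571) − 5 = 5.1206 − 5 = 0.1206.
m = M + (m − M) = 6.36 + 0.1206 = 6.48.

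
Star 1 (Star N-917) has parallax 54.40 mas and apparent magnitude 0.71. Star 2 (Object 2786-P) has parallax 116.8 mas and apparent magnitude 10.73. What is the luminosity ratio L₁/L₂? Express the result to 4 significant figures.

d₁ = 1/p₁ = 1/0.05440″ = 18.382 pc; d₂ = 1/p₂ = 1/0.1168″ = 8.5616 pc.
M₁ = m₁ − 5 log₁₀ d₁ + 5 = 0.71 − 6.3220 + 5 = -0.6120.
M₂ = 10.73 − 4.6628 + 5 = 11.0672.
L₁/L₂ = 10^(0.4(M₂ − M₁)) = 10^(0.4 × 11.6792) = 10^4.67168 = 46955.

L₁/L₂ = 46960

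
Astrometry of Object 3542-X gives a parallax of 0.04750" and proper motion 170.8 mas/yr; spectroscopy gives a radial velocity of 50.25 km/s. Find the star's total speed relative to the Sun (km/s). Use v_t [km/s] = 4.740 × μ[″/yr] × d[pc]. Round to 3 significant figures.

d = 1/p = 1/0.04750″ = 21.053 pc.
μ = 170.8 mas/yr = 0.1708 ″/yr.
v_t = 4.740 μ d = 4.740 × 0.1708 × 21.053 = 17.044 km/s.
v = √(v_r² + v_t²) = √(50.25² + 17.044²) = √2815.56 = 53.062 km/s.

53.1 km/s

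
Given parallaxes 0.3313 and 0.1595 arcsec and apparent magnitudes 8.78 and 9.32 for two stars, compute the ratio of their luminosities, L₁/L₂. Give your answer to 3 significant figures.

d₁ = 1/p₁ = 1/0.3313″ = 3.0184 pc; d₂ = 1/p₂ = 1/0.1595″ = 6.2696 pc.
M₁ = m₁ − 5 log₁₀ d₁ + 5 = 8.78 − 2.3989 + 5 = 11.3811.
M₂ = 9.32 − 3.9862 + 5 = 10.3338.
L₁/L₂ = 10^(0.4(M₂ − M₁)) = 10^(0.4 × (-1.0473)) = 10^(-0.41892) = 0.38114.

L₁/L₂ = 0.381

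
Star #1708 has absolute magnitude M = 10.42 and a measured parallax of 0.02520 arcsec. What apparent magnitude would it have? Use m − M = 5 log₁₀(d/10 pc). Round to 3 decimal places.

m = 13.413

d = 1/p = 1/0.02520″ = 39.683 pc.
m − M = 5 log₁₀ d − 5 = 5 log₁₀(39.683) − 5 = 7.9930 − 5 = 2.9930.
m = M + (m − M) = 10.42 + 2.9930 = 13.413.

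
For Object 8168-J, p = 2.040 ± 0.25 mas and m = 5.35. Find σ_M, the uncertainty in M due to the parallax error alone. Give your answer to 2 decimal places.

M = m − 5 log₁₀ d + 5 = m + 5 log₁₀ p + 5, so ∂M/∂p = 5/(p ln 10).
σ_M = (5/ln 10) · (σ_p/p) = 2.1715 × 0.25/2.040 = 2.1715 × 0.12255 = 0.26612.

σ_M = 0.27 mag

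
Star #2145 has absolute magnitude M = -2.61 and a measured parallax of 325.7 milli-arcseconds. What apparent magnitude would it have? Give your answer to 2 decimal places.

d = 1/p = 1/0.3257″ = 3.0703 pc.
m − M = 5 log₁₀ d − 5 = 5 log₁₀(3.0703) − 5 = 2.4359 − 5 = -2.5641.
m = M + (m − M) = -2.61 + (-2.5641) = -5.17.

m = -5.17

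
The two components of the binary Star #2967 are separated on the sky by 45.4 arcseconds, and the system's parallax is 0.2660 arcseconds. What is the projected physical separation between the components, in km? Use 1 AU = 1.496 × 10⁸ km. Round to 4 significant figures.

2.553 × 10^10 km

d = 1/p = 1/0.2660″ = 3.7594 pc.
At distance d (pc), an angle of θ arcsec spans θ·d AU: s = 45.4 × 3.7594 = 170.68 AU.
= 170.68 × 1.496 × 10⁸ km = 2.5534 × 10^10 km.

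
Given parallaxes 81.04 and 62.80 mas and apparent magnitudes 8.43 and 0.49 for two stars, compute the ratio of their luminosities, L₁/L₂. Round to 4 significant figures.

L₁/L₂ = 0.0004004

d₁ = 1/p₁ = 1/0.08104″ = 12.34 pc; d₂ = 1/p₂ = 1/0.06280″ = 15.924 pc.
M₁ = m₁ − 5 log₁₀ d₁ + 5 = 8.43 − 5.4566 + 5 = 7.9734.
M₂ = 0.49 − 6.0103 + 5 = -0.5203.
L₁/L₂ = 10^(0.4(M₂ − M₁)) = 10^(0.4 × (-8.4937)) = 10^(-3.39748) = 0.00040042.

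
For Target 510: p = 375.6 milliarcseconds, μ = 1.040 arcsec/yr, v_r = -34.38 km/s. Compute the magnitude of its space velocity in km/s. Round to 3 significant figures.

36.8 km/s

d = 1/p = 1/0.3756″ = 2.6624 pc.
v_t = 4.740 μ d = 4.740 × 1.040 × 2.6624 = 13.125 km/s.
v = √(v_r² + v_t²) = √((-34.38)² + 13.125²) = √1354.25 = 36.8 km/s.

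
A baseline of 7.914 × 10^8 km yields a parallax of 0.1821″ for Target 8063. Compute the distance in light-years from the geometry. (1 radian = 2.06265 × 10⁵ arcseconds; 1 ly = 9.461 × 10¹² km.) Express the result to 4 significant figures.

θ = 0.1821″ = 0.1821/206265 = 8.8284 × 10^-7 rad.
d = B/θ = (7.914 × 10^8) / (8.8284 × 10^-7) = 8.9643 × 10^14 km = (8.9643 × 10^14) / (9.461 × 10^12) ly = 94.75 ly.

94.75 ly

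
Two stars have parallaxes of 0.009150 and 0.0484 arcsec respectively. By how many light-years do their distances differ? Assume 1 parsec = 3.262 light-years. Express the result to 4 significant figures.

289.1 ly

d_A = 1/0.009150″ = 109.29 pc; d_B = 1/0.04840″ = 20.661 pc.
|d_B − d_A| = |20.661 − 109.29| = 88.629 pc = 88.629 × 3.262 ly = 289.11 ly.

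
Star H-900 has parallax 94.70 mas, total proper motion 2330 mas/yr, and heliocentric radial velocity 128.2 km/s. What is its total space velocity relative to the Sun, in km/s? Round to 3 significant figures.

d = 1/p = 1/0.09470″ = 10.56 pc.
μ = 2330 mas/yr = 2.330 ″/yr.
v_t = 4.740 μ d = 4.740 × 2.330 × 10.56 = 116.63 km/s.
v = √(v_r² + v_t²) = √(128.2² + 116.63²) = √30037.8 = 173.31 km/s.

173 km/s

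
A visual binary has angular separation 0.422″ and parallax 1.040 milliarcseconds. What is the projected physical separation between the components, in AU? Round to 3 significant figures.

406 AU

d = 1/p = 1/0.001040″ = 961.54 pc.
At distance d (pc), an angle of θ arcsec spans θ·d AU: s = 0.422 × 961.54 = 405.77 AU.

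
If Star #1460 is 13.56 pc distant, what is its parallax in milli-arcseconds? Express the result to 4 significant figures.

73.75 mas

p = 1/d = 1/13.56 = 0.073746 arcsec.
= 0.073746 × 1000 = 73.746 mas.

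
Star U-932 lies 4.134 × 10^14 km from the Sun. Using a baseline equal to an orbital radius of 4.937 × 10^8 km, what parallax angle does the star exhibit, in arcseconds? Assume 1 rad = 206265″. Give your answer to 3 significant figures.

0.246 arcsec

θ ≈ B/d = (4.937 × 10^8) / (4.134 × 10^14) = 1.1942 × 10^-6 rad.
In arcseconds: 1.1942 × 10^-6 × 206265 = 0.24632″.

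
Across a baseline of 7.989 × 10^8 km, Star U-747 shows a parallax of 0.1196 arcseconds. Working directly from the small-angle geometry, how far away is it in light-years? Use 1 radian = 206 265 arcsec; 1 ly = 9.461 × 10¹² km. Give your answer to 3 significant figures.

146 ly

θ = 0.1196″ = 0.1196/206265 = 5.7984 × 10^-7 rad.
d = B/θ = (7.989 × 10^8) / (5.7984 × 10^-7) = 1.3778 × 10^15 km = (1.3778 × 10^15) / (9.461 × 10^12) ly = 145.63 ly.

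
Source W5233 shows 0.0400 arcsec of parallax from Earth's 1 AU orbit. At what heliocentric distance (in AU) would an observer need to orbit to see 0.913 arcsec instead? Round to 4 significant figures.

Parallax scales linearly with baseline: p ∝ B, so B = p_target / p_Earth × 1 AU.
B = 0.913 / 0.0400 = 22.825 AU.

22.83 AU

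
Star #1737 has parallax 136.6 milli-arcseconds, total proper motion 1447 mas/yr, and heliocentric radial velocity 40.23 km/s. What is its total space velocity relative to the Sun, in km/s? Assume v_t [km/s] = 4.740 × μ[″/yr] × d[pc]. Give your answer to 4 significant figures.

64.34 km/s

d = 1/p = 1/0.1366″ = 7.3206 pc.
μ = 1447 mas/yr = 1.447 ″/yr.
v_t = 4.740 μ d = 4.740 × 1.447 × 7.3206 = 50.21 km/s.
v = √(v_r² + v_t²) = √(40.23² + 50.21²) = √4139.5 = 64.339 km/s.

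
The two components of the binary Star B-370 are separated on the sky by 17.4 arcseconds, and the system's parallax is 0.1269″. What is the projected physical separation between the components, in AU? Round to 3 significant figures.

d = 1/p = 1/0.1269″ = 7.8802 pc.
At distance d (pc), an angle of θ arcsec spans θ·d AU: s = 17.4 × 7.8802 = 137.12 AU.

137 AU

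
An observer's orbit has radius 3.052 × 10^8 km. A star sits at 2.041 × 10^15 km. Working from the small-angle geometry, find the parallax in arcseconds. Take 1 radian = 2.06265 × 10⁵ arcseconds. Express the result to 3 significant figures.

θ ≈ B/d = (3.052 × 10^8) / (2.041 × 10^15) = 1.4953 × 10^-7 rad.
In arcseconds: 1.4953 × 10^-7 × 206265 = 0.030843″.

0.0308 arcsec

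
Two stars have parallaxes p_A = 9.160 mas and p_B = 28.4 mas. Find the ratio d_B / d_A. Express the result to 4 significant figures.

Since d = 1/p, d_B/d_A = p_A/p_B.
= 9.160 / 28.4 = 0.32254.

0.3225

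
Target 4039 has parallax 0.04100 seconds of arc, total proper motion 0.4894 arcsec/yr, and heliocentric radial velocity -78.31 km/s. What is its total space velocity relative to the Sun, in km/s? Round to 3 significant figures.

d = 1/p = 1/0.04100″ = 24.39 pc.
v_t = 4.740 μ d = 4.740 × 0.4894 × 24.39 = 56.579 km/s.
v = √(v_r² + v_t²) = √((-78.31)² + 56.579²) = √9333.64 = 96.611 km/s.

96.6 km/s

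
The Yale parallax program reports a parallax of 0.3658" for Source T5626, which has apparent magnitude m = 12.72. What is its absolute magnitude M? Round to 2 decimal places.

M = 15.54

d = 1/p = 1/0.3658″ = 2.7337 pc.
m − M = 5 log₁₀(2.7337) − 5 = 2.1838 − 5 = -2.8162.
M = m − (m − M) = 12.72 − (-2.8162) = 15.54.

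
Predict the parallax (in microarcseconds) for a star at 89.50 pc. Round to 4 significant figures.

p = 1/d = 1/89.5 = 0.011173 arcsec.
= 0.011173 × 10⁶ = 11173 μas.

11170 μas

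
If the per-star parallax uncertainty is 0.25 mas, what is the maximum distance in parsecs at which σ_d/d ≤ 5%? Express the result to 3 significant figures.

200 pc

σ_d/d = σ_p/p, so the condition is σ_p/p ≤ 0.05, i.e. p ≥ σ_p/0.05.
p_min = 0.25/0.05 = 5 mas = 0.005 arcsec.
d_max = 1/p_min = 1/0.005 = 200 pc.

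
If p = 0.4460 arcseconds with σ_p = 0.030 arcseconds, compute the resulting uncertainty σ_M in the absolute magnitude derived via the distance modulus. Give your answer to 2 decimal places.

σ_M = 0.15 mag

M = m − 5 log₁₀ d + 5 = m + 5 log₁₀ p + 5, so ∂M/∂p = 5/(p ln 10).
σ_M = (5/ln 10) · (σ_p/p) = 2.1715 × 0.030/0.4460 = 2.1715 × 0.067265 = 0.14607.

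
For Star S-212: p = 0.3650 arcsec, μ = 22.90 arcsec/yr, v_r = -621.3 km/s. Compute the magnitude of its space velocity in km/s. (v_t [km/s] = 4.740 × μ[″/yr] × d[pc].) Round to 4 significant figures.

d = 1/p = 1/0.3650″ = 2.7397 pc.
v_t = 4.740 μ d = 4.740 × 22.90 × 2.7397 = 297.38 km/s.
v = √(v_r² + v_t²) = √((-621.3)² + 297.38²) = √474449 = 688.8 km/s.

688.8 km/s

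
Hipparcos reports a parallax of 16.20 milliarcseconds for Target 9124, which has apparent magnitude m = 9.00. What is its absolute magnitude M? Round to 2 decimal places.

d = 1/p = 1/0.01620″ = 61.728 pc.
m − M = 5 log₁₀(61.728) − 5 = 8.9524 − 5 = 3.9524.
M = m − (m − M) = 9.00 − 3.9524 = 5.05.

M = 5.05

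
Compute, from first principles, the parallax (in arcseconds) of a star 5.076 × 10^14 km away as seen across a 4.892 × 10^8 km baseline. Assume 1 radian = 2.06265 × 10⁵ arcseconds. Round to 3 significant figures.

0.199 arcsec

θ ≈ B/d = (4.892 × 10^8) / (5.076 × 10^14) = 9.6375 × 10^-7 rad.
In arcseconds: 9.6375 × 10^-7 × 206265 = 0.19879″.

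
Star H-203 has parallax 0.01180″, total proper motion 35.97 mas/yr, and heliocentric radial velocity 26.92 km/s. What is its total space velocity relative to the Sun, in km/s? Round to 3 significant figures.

d = 1/p = 1/0.01180″ = 84.746 pc.
μ = 35.97 mas/yr = 0.03597 ″/yr.
v_t = 4.740 μ d = 4.740 × 0.03597 × 84.746 = 14.449 km/s.
v = √(v_r² + v_t²) = √(26.92² + 14.449²) = √933.46 = 30.553 km/s.

30.6 km/s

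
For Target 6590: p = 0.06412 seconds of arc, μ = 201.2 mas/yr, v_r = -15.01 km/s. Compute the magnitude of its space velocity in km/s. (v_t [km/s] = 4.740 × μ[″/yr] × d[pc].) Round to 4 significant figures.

21.13 km/s

d = 1/p = 1/0.06412″ = 15.596 pc.
μ = 201.2 mas/yr = 0.2012 ″/yr.
v_t = 4.740 μ d = 4.740 × 0.2012 × 15.596 = 14.874 km/s.
v = √(v_r² + v_t²) = √((-15.01)² + 14.874²) = √446.536 = 21.131 km/s.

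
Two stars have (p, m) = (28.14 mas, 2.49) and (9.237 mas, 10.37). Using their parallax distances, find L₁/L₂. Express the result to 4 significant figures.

L₁/L₂ = 152.9

d₁ = 1/p₁ = 1/0.02814″ = 35.537 pc; d₂ = 1/p₂ = 1/0.009237″ = 108.26 pc.
M₁ = m₁ − 5 log₁₀ d₁ + 5 = 2.49 − 7.7534 + 5 = -0.2634.
M₂ = 10.37 − 10.1723 + 5 = 5.1977.
L₁/L₂ = 10^(0.4(M₂ − M₁)) = 10^(0.4 × 5.4611) = 10^2.18444 = 152.91.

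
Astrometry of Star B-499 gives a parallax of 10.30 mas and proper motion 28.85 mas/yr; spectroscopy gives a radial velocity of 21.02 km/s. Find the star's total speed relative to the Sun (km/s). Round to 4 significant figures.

d = 1/p = 1/0.01030″ = 97.087 pc.
μ = 28.85 mas/yr = 0.02885 ″/yr.
v_t = 4.740 μ d = 4.740 × 0.02885 × 97.087 = 13.277 km/s.
v = √(v_r² + v_t²) = √(21.02² + 13.277²) = √618.119 = 24.862 km/s.

24.86 km/s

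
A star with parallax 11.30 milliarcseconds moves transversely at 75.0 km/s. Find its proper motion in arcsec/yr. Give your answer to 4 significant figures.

0.1788 arcsec/yr

d = 1/p = 1/0.01130″ = 88.496 pc.
μ = v_t / (4.74 d) = 75.0 / (4.74 × 88.496) = 75.0 / 419.47 = 0.1788 ″/yr.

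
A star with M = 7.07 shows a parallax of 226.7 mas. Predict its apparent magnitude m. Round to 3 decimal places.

d = 1/p = 1/0.2267″ = 4.4111 pc.
m − M = 5 log₁₀ d − 5 = 5 log₁₀(4.4111) − 5 = 3.2227 − 5 = -1.7773.
m = M + (m − M) = 7.07 + (-1.7773) = 5.293.

m = 5.293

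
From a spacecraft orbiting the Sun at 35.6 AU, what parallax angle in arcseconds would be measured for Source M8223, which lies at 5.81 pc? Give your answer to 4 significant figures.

p (arcsec) = B (AU) / d (pc).
p = 35.6 / 5.81 = 6.1274 arcsec.

6.127 arcsec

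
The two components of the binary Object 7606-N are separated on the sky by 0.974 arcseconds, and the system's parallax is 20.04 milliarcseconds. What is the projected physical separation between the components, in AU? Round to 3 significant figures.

d = 1/p = 1/0.02004″ = 49.9 pc.
At distance d (pc), an angle of θ arcsec spans θ·d AU: s = 0.974 × 49.9 = 48.603 AU.

48.6 AU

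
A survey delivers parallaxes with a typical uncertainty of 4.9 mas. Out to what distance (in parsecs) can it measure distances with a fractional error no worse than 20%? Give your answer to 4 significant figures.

σ_d/d = σ_p/p, so the condition is σ_p/p ≤ 0.20, i.e. p ≥ σ_p/0.20.
p_min = 4.9/0.20 = 24.5 mas = 0.0245 arcsec.
d_max = 1/p_min = 1/0.0245 = 40.816 pc.

40.82 pc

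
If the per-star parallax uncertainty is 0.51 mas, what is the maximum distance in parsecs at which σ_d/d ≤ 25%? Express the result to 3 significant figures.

σ_d/d = σ_p/p, so the condition is σ_p/p ≤ 0.25, i.e. p ≥ σ_p/0.25.
p_min = 0.51/0.25 = 2.04 mas = 0.00204 arcsec.
d_max = 1/p_min = 1/0.00204 = 490.2 pc.

490 pc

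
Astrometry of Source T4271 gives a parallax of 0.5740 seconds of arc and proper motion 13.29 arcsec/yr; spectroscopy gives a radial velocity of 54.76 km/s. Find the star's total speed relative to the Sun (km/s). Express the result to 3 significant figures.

123 km/s

d = 1/p = 1/0.5740″ = 1.7422 pc.
v_t = 4.740 μ d = 4.740 × 13.29 × 1.7422 = 109.75 km/s.
v = √(v_r² + v_t²) = √(54.76² + 109.75²) = √15043.7 = 122.65 km/s.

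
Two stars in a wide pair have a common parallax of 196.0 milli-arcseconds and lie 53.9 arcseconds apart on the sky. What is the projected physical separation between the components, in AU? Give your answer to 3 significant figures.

275 AU

d = 1/p = 1/0.1960″ = 5.102 pc.
At distance d (pc), an angle of θ arcsec spans θ·d AU: s = 53.9 × 5.102 = 275 AU.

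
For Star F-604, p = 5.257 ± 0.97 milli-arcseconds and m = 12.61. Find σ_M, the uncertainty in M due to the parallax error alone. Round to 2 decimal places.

σ_M = 0.40 mag

M = m − 5 log₁₀ d + 5 = m + 5 log₁₀ p + 5, so ∂M/∂p = 5/(p ln 10).
σ_M = (5/ln 10) · (σ_p/p) = 2.1715 × 0.97/5.257 = 2.1715 × 0.18452 = 0.40069.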